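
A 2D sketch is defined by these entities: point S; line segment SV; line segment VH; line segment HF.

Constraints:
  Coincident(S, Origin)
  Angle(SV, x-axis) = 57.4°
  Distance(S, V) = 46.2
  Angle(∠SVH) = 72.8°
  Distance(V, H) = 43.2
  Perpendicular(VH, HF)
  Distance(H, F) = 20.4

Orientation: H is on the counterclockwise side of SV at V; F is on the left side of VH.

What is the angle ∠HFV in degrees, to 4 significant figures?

64.72°

∠SVH = 72.8°, so VH runs at 57.4° + (180° − 72.8°) = 164.6° from the x-axis; with |VH| = 43.2, H = V + 43.2·(cos 164.6°, sin 164.6°) = (-16.76, 50.39). The perpendicularity gives HF at right angles to VH; with |HF| = 20.4 on the left of VH, F = H + 20.4·(-0.2656, -0.9641) = (-22.18, 30.73). Then cos ∠HFV = FH·FV / (|FH||FV|), giving 64.72°.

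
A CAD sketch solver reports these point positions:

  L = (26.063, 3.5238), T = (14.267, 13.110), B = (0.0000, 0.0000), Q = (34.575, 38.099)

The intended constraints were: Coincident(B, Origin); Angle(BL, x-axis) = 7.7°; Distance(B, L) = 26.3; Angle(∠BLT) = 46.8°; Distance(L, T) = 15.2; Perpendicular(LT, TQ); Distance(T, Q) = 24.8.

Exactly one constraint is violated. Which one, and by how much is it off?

Distance(T, Q) = 24.8 — off by 7.40.

B = (0.00, 0.00) ✓; BL at 7.700° ✓; |BL| = 26.30 ✓; ∠BLT = 46.80° ✓; |LT| = 15.20 ✓; ∠(LT, TQ) = 90.00° ✓; |TQ| = 32.20 ✗.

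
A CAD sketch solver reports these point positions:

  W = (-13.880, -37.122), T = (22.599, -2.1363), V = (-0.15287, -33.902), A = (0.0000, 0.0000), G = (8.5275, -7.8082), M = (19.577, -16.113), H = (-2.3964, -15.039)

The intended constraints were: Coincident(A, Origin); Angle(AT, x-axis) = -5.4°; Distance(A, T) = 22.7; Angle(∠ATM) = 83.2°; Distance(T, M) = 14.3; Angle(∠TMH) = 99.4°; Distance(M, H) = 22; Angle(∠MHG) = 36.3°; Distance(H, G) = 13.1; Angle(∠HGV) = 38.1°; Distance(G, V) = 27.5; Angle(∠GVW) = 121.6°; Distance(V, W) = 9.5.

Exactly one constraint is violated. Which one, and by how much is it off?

Distance(V, W) = 9.5 — off by 4.60.

A = (0.00, 0.00) ✓; AT at -5.400° ✓; |AT| = 22.70 ✓; ∠ATM = 83.20° ✓; |TM| = 14.30 ✓; ∠TMH = 99.40° ✓; |MH| = 22.00 ✓; ∠MHG = 36.30° ✓; |HG| = 13.10 ✓; ∠HGV = 38.10° ✓; |GV| = 27.50 ✓; ∠GVW = 121.6° ✓; |VW| = 14.10 ✗.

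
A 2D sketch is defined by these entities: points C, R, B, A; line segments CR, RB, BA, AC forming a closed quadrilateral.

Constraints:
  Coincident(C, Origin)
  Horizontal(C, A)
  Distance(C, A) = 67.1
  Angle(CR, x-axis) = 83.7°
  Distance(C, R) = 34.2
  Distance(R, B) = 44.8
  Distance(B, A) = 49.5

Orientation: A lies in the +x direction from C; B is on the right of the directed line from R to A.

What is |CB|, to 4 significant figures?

20.14

Checks: |RB| = 44.80 ✓; |BA| = 49.50 ✓.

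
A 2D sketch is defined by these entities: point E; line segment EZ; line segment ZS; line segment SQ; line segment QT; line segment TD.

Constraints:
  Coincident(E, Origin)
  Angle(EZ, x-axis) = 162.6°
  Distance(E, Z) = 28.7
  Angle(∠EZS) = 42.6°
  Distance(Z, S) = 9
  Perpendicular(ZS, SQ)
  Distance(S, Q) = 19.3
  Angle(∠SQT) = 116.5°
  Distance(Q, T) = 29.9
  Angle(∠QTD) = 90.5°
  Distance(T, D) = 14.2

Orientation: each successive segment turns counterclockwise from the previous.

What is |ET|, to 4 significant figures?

41.07

E is at the origin; EZ runs at 162.6° with length 28.7, so Z = (-27.39, 8.582). ∠EZS = 42.6° gives ZS at -60.00° from the x-axis; with |ZS| = 9.0, S = (-22.89, 0.7882). ZS ⟂ SQ, so SQ runs at 30.00°; with |SQ| = 19.3, Q = (-6.172, 10.44). ∠SQT = 116.5° gives QT at 93.50° from the x-axis; with |QT| = 29.9, T = (-7.998, 40.28). Then |ET| = |T − E| = 41.07.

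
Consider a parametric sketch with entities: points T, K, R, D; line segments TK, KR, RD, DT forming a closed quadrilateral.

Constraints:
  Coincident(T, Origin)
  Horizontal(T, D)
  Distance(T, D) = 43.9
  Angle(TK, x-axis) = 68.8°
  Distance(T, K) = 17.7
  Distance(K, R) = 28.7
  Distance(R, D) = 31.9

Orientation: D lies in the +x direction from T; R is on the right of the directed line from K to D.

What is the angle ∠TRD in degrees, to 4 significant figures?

121.0°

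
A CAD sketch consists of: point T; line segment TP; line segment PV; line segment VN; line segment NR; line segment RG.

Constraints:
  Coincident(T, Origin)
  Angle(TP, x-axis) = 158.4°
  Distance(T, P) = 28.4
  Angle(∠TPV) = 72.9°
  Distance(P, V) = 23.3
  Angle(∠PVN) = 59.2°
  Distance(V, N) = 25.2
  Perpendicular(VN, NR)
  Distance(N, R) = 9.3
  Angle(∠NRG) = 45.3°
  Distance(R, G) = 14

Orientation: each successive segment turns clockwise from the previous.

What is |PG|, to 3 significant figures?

20.8

VN is perpendicular to NR, so NR runs at -160°; with |NR| = 9.3, R = (-11.7, 1.78). ∠NRG = 45.3° gives RG at 65.8° from the x-axis; with |RG| = 14.0, G = (-5.98, 14.5). Then |PG| = |G − P| = 20.8.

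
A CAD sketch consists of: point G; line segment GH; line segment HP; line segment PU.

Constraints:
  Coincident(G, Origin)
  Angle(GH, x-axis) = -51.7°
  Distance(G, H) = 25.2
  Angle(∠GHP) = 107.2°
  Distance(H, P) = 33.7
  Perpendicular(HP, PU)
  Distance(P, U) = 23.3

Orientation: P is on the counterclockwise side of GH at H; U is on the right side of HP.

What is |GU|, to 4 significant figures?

62.75

G is at the origin; GH runs at -51.7° with length 25.2, so H = 25.2·(cos -51.7°, sin -51.7°) = (15.62, -19.78). ∠GHP = 107.2°, so HP runs at -51.7° + (180° − 107.2°) = 21.10° from the x-axis; with |HP| = 33.7, P = H + 33.7·(cos 21.10°, sin 21.10°) = (47.06, -7.644). The perpendicularity gives PU at right angles to HP; with |PU| = 23.3 on the right of HP, U = P + 23.3·(0.3600, -0.9330) = (55.45, -29.38). Then |GU| = |U − G| = 62.75.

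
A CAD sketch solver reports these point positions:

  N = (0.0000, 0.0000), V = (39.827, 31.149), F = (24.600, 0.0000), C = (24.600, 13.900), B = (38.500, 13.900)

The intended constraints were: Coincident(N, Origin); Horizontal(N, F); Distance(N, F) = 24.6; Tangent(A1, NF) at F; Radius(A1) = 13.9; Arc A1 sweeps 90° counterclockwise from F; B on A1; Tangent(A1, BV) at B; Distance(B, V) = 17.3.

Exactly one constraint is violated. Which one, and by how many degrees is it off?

Tangent(A1, BV) at B — off by 4.40°.

N = (0.00, 0.00) ✓; N.y = 0.00, F.y = 0.00 ✓; |NF| = 24.60 ✓; ∠(CF, FN) = 90.00° ✓; |CF| = 13.90 ✓; bearing(C→B) − bearing(C→F) = 90.00° ✓; |CB| = 13.90 ✓; ∠(CB, BV) = 94.40° ✗; |BV| = 17.30 ✓.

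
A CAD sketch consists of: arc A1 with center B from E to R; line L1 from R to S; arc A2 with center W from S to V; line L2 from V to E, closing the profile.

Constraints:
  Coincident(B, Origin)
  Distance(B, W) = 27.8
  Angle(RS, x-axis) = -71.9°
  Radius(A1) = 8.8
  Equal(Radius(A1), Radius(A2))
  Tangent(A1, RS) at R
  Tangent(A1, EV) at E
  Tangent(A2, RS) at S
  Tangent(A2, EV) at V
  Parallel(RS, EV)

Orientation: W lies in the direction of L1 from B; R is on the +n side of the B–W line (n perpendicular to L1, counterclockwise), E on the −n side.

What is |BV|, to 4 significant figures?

29.16

The slot axis is L1's direction at -71.9°, so u = (cos -71.9°, sin -71.9°) = (0.3107, -0.9505) and n = (−sin -71.9°, cos -71.9°) = (0.9505, 0.3107). B is at the origin and W lies 27.8 along u from B, so W = 27.8·u = (8.637, -26.42). Tangency of A1 to both parallel lines with radius 8.8 puts R and E at B ± 8.8·n: R = (8.365, 2.734), E = (-8.365, -2.734). Equal radii place S and V the same way about W: S = W + 8.8·n = (17.00, -23.69), V = W − 8.8·n = (0.2723, -29.16). Then |BV| = |V − B| = 29.16.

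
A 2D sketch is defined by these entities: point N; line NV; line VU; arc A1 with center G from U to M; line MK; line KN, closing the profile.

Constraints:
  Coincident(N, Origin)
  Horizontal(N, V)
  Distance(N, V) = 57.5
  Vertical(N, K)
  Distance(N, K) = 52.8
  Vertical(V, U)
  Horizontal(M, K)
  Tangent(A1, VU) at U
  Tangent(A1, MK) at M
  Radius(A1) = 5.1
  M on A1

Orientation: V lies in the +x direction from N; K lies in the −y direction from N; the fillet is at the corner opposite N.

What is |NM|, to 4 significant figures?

74.39

N is at the origin; NV is horizontal with |NV| = 57.5 and V on the +x side, so V = (57.50, 0.000). N and K share the same x with |NK| = 52.8 and K on the −y side, so K = (0.000, -52.80). The virtual corner opposite N is at (57.50, -52.80). Tangency of A1 to VU means the radius GU is perpendicular to VU and A1 meets MK tangentially, so GM is at right angles to MK, with radius 5.1, so the center G sits 5.1 in from both sides at G = (52.40, -47.70). That places the tangent points at U = (57.50, -47.70) on VU and M = (52.40, -52.80) on MK. Then |NM| = |M − N| = 74.39.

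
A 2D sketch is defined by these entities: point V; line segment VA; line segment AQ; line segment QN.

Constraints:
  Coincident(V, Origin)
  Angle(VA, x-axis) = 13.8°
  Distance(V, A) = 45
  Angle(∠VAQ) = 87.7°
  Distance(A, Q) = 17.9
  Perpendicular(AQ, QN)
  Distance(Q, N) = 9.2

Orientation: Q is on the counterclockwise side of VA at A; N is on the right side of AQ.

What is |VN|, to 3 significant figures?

56.5

V is at the origin; VA runs at 13.8° with length 45.0, so A = 45.0·(cos 13.8°, sin 13.8°) = (43.7, 10.7). ∠VAQ = 87.7°, so AQ runs at 13.8° + (180° − 87.7°) = 106° from the x-axis; with |AQ| = 17.9, Q = A + 17.9·(cos 106°, sin 106°) = (38.7, 27.9). AQ is perpendicular to QN; with |QN| = 9.2 on the right of AQ, N = Q + 9.2·(0.961, 0.277) = (47.6, 30.5). Then |VN| = |N − V| = 56.5.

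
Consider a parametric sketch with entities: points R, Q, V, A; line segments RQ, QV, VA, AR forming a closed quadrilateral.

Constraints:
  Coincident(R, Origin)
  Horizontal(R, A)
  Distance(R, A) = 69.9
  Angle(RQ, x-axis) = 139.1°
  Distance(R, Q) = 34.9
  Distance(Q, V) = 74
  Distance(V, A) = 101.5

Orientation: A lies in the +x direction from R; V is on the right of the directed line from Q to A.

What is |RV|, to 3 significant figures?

53.8

R is at the origin; RA is horizontal with |RA| = 69.9 and A in +x, so A = (69.9, 0). RQ runs at 139.1° with |RQ| = 34.9, so Q = (-26.4, 22.9). V is determined by |QV| = 74.0 and |VA| = 101.5 together: it lies at the intersection of circle(Q, 74.0) and circle(A, 101.5). With |QA| = 99.0, the foot of the radical line on QA is 25.1 from Q and the perpendicular offset is √(74.0² − 25.1²) = 69.6. Taking the right-of-QA solution: V = (-18.0, -50.7).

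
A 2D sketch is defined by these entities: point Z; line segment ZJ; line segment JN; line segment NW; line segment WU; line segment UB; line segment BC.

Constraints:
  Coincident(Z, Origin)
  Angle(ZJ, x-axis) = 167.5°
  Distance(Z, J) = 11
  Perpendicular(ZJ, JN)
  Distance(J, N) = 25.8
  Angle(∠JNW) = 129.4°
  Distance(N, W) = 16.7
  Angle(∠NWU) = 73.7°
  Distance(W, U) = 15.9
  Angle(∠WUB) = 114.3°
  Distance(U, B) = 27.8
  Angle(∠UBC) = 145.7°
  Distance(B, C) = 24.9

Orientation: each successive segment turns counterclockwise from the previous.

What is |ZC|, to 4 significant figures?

35.19

Z is at the origin; ZJ runs at 167.5° with length 11.0, so J = (-10.74, 2.381). The perpendicularity gives JN at right angles to ZJ, so JN runs at -102.5°; with |JN| = 25.8, N = (-16.32, -22.81). ∠JNW = 129.4° gives NW at -51.90° from the x-axis; with |NW| = 16.7, W = (-6.019, -35.95). ∠NWU = 73.7° gives WU at 54.40° from the x-axis; with |WU| = 15.9, U = (3.237, -23.02). ∠WUB = 114.3° gives UB at 120.1° from the x-axis; with |UB| = 27.8, B = (-10.71, 1.030). ∠UBC = 145.7° gives BC at 154.4° from the x-axis; with |BC| = 24.9, C = (-33.16, 11.79). Then |ZC| = |C − Z| = 35.19.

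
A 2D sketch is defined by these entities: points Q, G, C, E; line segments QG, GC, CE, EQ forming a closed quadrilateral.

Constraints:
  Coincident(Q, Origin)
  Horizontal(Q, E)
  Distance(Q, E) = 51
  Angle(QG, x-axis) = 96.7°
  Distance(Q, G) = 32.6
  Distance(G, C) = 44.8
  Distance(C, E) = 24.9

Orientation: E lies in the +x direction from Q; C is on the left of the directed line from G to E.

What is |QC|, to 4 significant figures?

45.64

Checks: Q = (0.00, 0.00) ✓; |GC| = 44.80 ✓; |CE| = 24.90 ✓.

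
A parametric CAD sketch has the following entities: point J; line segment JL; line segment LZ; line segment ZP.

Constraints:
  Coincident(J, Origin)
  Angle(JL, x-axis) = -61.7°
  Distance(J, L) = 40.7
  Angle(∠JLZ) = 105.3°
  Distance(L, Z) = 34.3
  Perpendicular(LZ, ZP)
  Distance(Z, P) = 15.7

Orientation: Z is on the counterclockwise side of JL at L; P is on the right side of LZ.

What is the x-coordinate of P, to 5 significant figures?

56.248

J is at the origin; JL runs at -61.7° with length 40.7, so L = 40.7·(cos -61.7°, sin -61.7°) = (19.295, -35.835). ∠JLZ = 105.3°, so LZ runs at -61.7° + (180° − 105.3°) = 13.000° from the x-axis; with |LZ| = 34.3, Z = L + 34.3·(cos 13.000°, sin 13.000°) = (52.716, -28.120). LZ ⟂ ZP; with |ZP| = 15.7 on the right of LZ, P = Z + 15.7·(0.22495, -0.97437) = (56.248, -43.417). So P.x = 56.248.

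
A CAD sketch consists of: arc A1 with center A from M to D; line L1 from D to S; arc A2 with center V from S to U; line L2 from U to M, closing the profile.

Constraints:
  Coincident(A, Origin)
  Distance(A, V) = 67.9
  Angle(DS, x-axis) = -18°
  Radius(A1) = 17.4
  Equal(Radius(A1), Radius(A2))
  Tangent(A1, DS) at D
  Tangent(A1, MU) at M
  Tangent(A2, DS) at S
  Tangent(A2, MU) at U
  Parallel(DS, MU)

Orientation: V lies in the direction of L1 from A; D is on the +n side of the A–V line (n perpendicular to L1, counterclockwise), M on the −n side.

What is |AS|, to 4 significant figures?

70.09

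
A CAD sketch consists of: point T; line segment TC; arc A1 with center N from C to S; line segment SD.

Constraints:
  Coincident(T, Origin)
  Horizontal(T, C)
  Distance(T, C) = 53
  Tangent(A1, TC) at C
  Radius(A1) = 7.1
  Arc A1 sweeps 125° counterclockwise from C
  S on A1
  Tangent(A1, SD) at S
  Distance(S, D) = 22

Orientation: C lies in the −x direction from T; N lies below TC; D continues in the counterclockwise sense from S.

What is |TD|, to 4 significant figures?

54.65

T is at the origin; TC is horizontal with |TC| = 53.0 and C on the −x side, so C = (-53.00, 0.000). The tangent condition forces NC to be normal to TC, so N = C + (0, -7.1) = (-53.00, -7.100). On A1, C sits at bearing 90° from N; a 125° counterclockwise sweep puts S at bearing 215°, so S = N + 7.1·(cos 215°, sin 215°) = (-58.82, -11.17). The tangent condition forces NS to be normal to SD, so SD runs along (−sin 215°, cos 215°); with |SD| = 22.0, D = (-46.20, -29.19). Then |TD| = |D − T| = 54.65.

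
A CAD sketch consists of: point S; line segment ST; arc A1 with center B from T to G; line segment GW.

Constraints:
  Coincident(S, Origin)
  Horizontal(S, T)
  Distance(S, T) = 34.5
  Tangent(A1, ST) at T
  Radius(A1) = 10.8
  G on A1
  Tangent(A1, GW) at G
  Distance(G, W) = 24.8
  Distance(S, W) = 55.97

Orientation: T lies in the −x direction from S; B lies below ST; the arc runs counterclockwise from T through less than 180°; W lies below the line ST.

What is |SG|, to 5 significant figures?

46.812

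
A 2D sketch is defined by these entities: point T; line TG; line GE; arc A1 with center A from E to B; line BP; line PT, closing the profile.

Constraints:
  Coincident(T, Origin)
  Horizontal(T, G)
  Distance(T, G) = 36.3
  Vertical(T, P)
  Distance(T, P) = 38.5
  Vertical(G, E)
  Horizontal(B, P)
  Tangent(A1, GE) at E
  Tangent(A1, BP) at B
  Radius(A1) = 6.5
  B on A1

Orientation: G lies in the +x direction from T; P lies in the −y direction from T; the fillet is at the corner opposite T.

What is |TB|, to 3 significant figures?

48.7

The virtual corner opposite T is at (36.3, -38.5). A1 meets GE tangentially, so AE is at right angles to GE and tangency of A1 to BP means the radius AB is perpendicular to BP, with radius 6.5, so the center A sits 6.5 in from both sides at A = (29.8, -32.0). That places the tangent points at E = (36.3, -32.0) on GE and B = (29.8, -38.5) on BP. Then |TB| = |B − T| = 48.7.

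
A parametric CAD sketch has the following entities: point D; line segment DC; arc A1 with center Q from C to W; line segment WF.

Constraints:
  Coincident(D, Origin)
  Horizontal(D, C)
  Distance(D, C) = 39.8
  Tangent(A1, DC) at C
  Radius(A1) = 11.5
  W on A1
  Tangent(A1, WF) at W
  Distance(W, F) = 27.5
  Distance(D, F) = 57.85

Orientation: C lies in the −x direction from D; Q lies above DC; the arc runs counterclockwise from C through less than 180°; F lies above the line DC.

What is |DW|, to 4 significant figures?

33.47

D is at the origin; D and C share the same y with |DC| = 39.8 and C on the −x side, so C = (-39.80, 0.000). Since A1 is tangent to DC there, QC ⟂ DC, so Q = C + (0, 11.5) = (-39.80, 11.50). Since QW ⟂ WF (tangency), |QF| = √(11.5² + 27.5²) = 29.81 regardless of where W sits on A1. So F lies on both circle(D, 57.85) and circle(Q, 29.81); the above-DC intersection is F = (-40.51, 41.30). W is the foot of the tangent from F: W = (-29.30, 16.19).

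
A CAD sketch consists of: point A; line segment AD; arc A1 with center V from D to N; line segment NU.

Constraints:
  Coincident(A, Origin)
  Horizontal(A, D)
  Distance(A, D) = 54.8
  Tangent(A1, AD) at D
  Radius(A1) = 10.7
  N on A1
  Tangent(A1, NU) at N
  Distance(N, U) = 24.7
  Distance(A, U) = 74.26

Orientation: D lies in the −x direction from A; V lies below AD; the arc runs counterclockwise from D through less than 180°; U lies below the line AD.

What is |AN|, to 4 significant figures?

66.39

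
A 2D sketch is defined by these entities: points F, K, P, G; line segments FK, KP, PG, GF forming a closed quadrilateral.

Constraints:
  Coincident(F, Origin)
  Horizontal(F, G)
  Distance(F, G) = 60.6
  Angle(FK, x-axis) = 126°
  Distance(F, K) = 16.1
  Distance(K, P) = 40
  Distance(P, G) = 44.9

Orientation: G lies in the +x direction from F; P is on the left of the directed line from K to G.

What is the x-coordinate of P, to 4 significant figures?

26.91

F is at the origin; F and G share the same y with |FG| = 60.6 and G in +x, so G = (60.6, 0). FK runs at 126.0° with |FK| = 16.1, so K = (-9.463, 13.03). P is determined by |KP| = 40.0 and |PG| = 44.9 together: it lies at the intersection of circle(K, 40.0) and circle(G, 44.9). With |KG| = 71.26, the foot of the radical line on KG is 32.71 from K and the perpendicular offset is √(40.0² − 32.71²) = 23.02. Taking the left-of-KG solution: P = (26.91, 29.68).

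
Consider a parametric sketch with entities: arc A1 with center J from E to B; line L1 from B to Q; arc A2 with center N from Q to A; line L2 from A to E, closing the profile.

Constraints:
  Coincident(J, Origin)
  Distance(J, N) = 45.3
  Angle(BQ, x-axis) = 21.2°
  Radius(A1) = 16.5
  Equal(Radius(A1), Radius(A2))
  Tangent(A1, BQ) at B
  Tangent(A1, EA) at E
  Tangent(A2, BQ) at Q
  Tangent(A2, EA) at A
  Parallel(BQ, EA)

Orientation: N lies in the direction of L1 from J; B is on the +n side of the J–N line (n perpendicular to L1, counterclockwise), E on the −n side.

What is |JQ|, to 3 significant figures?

48.2

The slot axis is L1's direction at 21.2°, so u = (cos 21.2°, sin 21.2°) = (0.932, 0.362) and n = (−sin 21.2°, cos 21.2°) = (-0.362, 0.932). J is at the origin and N lies 45.3 along u from J, so N = 45.3·u = (42.2, 16.4). Tangency of A1 to both parallel lines with radius 16.5 puts B and E at J ± 16.5·n: B = (-5.97, 15.4), E = (5.97, -15.4). Equal radii place Q and A the same way about N: Q = N + 16.5·n = (36.3, 31.8), A = N − 16.5·n = (48.2, 0.998). Then |JQ| = |Q − J| = 48.2.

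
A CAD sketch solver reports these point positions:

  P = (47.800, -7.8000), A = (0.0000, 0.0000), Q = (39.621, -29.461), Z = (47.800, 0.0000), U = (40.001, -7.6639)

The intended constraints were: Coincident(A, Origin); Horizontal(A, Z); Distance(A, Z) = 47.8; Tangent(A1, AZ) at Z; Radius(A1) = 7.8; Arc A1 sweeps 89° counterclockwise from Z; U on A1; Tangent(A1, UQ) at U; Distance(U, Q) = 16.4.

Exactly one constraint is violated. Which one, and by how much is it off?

Distance(U, Q) = 16.4 — off by 5.40.

A = (0.00, 0.00) ✓; A.y = 0.00, Z.y = 0.00 ✓; |AZ| = 47.80 ✓; ∠(PZ, ZA) = 90.00° ✓; |PZ| = 7.800 ✓; bearing(P→U) − bearing(P→Z) = 89.00° ✓; |PU| = 7.800 ✓; ∠(PU, UQ) = 90.00° ✓; |UQ| = 21.80 ✗.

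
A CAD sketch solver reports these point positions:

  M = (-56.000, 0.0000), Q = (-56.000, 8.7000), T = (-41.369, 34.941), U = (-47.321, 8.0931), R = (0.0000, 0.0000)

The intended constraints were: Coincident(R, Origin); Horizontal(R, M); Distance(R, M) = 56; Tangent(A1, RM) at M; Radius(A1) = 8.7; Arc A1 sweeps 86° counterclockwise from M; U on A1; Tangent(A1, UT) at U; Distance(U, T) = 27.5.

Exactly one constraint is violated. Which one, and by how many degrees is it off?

Tangent(A1, UT) at U — off by 8.50°.

R = (0.00, 0.00) ✓; R.y = 0.00, M.y = 0.00 ✓; |RM| = 56.00 ✓; ∠(QM, MR) = 90.00° ✓; |QM| = 8.700 ✓; bearing(Q→U) − bearing(Q→M) = 86.00° ✓; |QU| = 8.700 ✓; ∠(QU, UT) = 98.50° ✗; |UT| = 27.50 ✓.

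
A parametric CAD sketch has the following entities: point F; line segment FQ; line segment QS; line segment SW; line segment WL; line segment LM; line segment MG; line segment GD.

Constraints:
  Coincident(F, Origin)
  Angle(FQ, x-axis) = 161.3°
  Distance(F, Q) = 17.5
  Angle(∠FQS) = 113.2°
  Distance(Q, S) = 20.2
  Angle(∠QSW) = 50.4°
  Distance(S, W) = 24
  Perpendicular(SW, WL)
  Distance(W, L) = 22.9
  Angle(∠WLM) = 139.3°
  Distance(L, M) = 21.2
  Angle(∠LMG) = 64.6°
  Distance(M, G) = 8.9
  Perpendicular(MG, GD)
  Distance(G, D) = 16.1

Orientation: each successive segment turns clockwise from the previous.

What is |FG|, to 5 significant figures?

30.690

∠WLM = 139.3° gives LM at -165.80° from the x-axis; with |LM| = 21.2, M = (-32.245, -11.988). ∠LMG = 64.6° gives MG at 78.800° from the x-axis; with |MG| = 8.9, G = (-30.517, -3.2573). Then |FG| = |G − F| = 30.690.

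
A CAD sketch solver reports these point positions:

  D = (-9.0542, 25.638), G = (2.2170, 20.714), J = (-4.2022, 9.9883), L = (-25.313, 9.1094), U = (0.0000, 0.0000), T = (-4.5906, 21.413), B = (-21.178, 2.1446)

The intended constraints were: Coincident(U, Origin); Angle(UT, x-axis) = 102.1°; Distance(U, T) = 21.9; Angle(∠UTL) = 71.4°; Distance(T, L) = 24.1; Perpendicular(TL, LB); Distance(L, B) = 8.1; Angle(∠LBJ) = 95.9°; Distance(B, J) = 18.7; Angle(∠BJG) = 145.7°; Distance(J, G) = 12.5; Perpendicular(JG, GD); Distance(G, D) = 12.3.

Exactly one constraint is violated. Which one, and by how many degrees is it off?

Perpendicular(JG, GD) — off by 7.30°.

U = (0.00, 0.00) ✓; UT at 102.1° ✓; |UT| = 21.90 ✓; ∠UTL = 71.40° ✓; |TL| = 24.10 ✓; ∠(TL, LB) = 90.00° ✓; |LB| = 8.100 ✓; ∠LBJ = 95.90° ✓; |BJ| = 18.70 ✓; ∠BJG = 145.7° ✓; |JG| = 12.50 ✓; ∠(JG, GD) = 97.30° ✗; |GD| = 12.30 ✓.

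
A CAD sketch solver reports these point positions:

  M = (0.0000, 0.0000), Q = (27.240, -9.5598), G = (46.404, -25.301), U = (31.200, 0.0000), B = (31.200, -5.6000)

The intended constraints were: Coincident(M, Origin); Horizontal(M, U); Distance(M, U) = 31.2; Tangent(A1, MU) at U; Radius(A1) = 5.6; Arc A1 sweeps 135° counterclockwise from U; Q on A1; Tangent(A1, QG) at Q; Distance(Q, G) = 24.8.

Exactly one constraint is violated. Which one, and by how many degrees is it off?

Tangent(A1, QG) at Q — off by 5.60°.

M = (0.00, 0.00) ✓; M.y = 0.00, U.y = 0.00 ✓; |MU| = 31.20 ✓; ∠(BU, UM) = 90.00° ✓; |BU| = 5.600 ✓; bearing(B→Q) − bearing(B→U) = 135.0° ✓; |BQ| = 5.600 ✓; ∠(BQ, QG) = 84.40° ✗; |QG| = 24.80 ✓.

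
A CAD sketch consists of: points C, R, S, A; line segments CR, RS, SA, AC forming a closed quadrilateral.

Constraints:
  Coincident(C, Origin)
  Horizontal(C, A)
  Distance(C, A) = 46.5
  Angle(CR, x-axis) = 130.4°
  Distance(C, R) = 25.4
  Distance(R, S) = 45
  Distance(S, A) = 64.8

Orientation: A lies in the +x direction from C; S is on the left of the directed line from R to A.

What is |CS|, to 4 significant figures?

55.77

C is at the origin; CA is horizontal with |CA| = 46.5 and A in +x, so A = (46.5, 0). CR runs at 130.4° with |CR| = 25.4, so R = (-16.46, 19.34). S is determined by |RS| = 45.0 and |SA| = 64.8 together: it lies at the intersection of circle(R, 45.0) and circle(A, 64.8). With |RA| = 65.87, the foot of the radical line on RA is 16.43 from R and the perpendicular offset is √(45.0² − 16.43²) = 41.89. Taking the left-of-RA solution: S = (11.55, 54.56).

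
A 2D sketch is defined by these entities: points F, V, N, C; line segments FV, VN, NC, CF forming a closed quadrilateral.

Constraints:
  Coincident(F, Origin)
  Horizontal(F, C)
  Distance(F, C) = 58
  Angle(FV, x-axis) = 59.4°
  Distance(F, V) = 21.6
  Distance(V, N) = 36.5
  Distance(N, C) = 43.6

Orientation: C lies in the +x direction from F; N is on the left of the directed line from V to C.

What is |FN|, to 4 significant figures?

56.96

Checks: |VN| = 36.50 ✓; |NC| = 43.60 ✓.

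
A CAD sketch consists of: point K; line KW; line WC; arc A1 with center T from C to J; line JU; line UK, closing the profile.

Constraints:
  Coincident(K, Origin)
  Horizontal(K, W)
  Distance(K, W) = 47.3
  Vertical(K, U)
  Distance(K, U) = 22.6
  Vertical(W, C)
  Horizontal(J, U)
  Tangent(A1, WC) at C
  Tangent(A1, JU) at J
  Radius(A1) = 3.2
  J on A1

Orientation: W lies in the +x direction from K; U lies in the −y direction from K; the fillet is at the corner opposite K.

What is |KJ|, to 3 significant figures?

49.6

The virtual corner opposite K is at (47.3, -22.6). The tangent condition forces TC to be normal to WC and since A1 is tangent to JU there, TJ ⟂ JU, with radius 3.2, so the center T sits 3.2 in from both sides at T = (44.1, -19.4). That places the tangent points at C = (47.3, -19.4) on WC and J = (44.1, -22.6) on JU. Then |KJ| = |J − K| = 49.6.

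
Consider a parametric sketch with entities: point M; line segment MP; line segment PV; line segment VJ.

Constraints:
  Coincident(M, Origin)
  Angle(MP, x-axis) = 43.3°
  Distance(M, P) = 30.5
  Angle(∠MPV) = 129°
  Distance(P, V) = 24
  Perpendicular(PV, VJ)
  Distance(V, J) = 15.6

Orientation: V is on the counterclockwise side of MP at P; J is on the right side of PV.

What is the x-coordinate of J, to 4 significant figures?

35.95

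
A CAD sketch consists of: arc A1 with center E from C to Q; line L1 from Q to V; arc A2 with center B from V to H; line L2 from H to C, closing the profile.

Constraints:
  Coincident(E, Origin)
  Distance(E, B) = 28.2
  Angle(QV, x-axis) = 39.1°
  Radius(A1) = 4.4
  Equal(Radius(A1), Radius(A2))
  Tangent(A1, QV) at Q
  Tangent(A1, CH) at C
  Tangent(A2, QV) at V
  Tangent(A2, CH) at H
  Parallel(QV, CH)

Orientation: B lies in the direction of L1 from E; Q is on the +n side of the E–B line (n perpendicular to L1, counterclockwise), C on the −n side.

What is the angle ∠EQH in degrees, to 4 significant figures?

72.67°

The slot axis is L1's direction at 39.1°, so u = (cos 39.1°, sin 39.1°) = (0.7760, 0.6307) and n = (−sin 39.1°, cos 39.1°) = (-0.6307, 0.7760). E is at the origin and B lies 28.2 along u from E, so B = 28.2·u = (21.88, 17.79). Tangency of A1 to both parallel lines with radius 4.4 puts Q and C at E ± 4.4·n: Q = (-2.775, 3.415), C = (2.775, -3.415). Equal radii place V and H the same way about B: V = B + 4.4·n = (19.11, 21.20), H = B − 4.4·n = (24.66, 14.37). Then cos ∠EQH = QE·QH / (|QE||QH|), giving 72.67°.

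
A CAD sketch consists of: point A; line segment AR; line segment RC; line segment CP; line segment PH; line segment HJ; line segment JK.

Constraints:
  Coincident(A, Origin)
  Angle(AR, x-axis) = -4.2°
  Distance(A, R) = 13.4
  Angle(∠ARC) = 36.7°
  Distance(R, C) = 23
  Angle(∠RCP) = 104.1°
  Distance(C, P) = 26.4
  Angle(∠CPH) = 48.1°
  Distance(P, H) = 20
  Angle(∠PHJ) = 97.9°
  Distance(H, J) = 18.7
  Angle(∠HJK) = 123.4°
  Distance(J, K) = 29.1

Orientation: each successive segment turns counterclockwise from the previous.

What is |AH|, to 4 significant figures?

8.328

∠RCP = 104.1° gives CP at -145.0° from the x-axis; with |CP| = 26.4, P = (-25.65, -1.065). ∠CPH = 48.1° gives PH at -13.10° from the x-axis; with |PH| = 20.0, H = (-6.167, -5.598). Then |AH| = |H − A| = 8.328.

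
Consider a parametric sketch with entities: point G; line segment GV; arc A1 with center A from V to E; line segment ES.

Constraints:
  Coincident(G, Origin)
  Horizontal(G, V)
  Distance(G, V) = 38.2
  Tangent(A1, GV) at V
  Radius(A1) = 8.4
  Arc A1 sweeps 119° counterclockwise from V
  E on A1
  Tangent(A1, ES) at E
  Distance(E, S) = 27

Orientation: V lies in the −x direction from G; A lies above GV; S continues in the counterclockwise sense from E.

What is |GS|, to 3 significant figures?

56.9

G is at the origin; G and V share the same y with |GV| = 38.2 and V on the −x side, so V = (-38.2, 0.00). The tangent condition forces AV to be normal to GV, so A = V + (0, 8.4) = (-38.2, 8.40). On A1, V sits at bearing -90° from A; a 119° counterclockwise sweep puts E at bearing 29°, so E = A + 8.4·(cos 29°, sin 29°) = (-30.9, 12.5). A1 meets ES tangentially, so AE is at right angles to ES, so ES runs along (−sin 29°, cos 29°); with |ES| = 27.0, S = (-43.9, 36.1). Then |GS| = |S − G| = 56.9.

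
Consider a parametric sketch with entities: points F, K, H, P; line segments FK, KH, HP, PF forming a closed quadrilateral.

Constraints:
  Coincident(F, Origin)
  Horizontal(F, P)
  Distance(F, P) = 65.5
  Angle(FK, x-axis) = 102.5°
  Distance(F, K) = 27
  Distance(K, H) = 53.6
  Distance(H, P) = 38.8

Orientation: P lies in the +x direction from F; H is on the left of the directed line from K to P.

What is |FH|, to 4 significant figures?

58.27

F is at the origin; FP is horizontal with |FP| = 65.5 and P in +x, so P = (65.5, 0). FK runs at 102.5° with |FK| = 27.0, so K = (-5.844, 26.36). H is determined by |KH| = 53.6 and |HP| = 38.8 together: it lies at the intersection of circle(K, 53.6) and circle(P, 38.8). With |KP| = 76.06, the foot of the radical line on KP is 47.02 from K and the perpendicular offset is √(53.6² − 47.02²) = 25.73. Taking the left-of-KP solution: H = (47.18, 34.20).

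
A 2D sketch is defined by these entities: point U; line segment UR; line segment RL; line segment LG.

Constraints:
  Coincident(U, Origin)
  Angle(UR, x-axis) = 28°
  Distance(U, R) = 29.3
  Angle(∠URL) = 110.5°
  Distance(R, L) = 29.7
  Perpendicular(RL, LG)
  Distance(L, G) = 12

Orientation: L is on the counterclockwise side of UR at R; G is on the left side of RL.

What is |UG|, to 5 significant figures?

42.842

U is at the origin; UR runs at 28.0° with length 29.3, so R = 29.3·(cos 28.0°, sin 28.0°) = (25.870, 13.756). ∠URL = 110.5°, so RL runs at 28.0° + (180° − 110.5°) = 97.500° from the x-axis; with |RL| = 29.7, L = R + 29.7·(cos 97.500°, sin 97.500°) = (21.994, 43.201). RL ⟂ LG; with |LG| = 12.0 on the left of RL, G = L + 12.0·(-0.99144, -0.13053) = (10.096, 41.635). Then |UG| = |G − U| = 42.842.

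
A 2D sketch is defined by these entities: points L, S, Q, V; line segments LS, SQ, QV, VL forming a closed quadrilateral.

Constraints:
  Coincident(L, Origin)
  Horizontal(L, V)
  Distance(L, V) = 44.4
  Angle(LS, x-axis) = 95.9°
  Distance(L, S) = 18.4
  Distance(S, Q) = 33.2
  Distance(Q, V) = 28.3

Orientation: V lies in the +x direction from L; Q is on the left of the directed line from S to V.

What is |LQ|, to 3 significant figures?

39.4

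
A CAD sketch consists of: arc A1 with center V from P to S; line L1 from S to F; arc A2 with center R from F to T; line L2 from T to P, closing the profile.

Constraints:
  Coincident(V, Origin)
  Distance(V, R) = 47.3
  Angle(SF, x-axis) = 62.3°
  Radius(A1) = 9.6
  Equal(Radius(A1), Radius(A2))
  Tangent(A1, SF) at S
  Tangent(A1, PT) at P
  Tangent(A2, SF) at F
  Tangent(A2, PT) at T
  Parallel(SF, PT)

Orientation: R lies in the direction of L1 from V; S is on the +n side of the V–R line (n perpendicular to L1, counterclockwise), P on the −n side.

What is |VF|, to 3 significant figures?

48.3

Tangency of A1 to both parallel lines with radius 9.6 puts S and P at V ± 9.6·n: S = (-8.50, 4.46), P = (8.50, -4.46). Equal radii place F and T the same way about R: F = R + 9.6·n = (13.5, 46.3), T = R − 9.6·n = (30.5, 37.4). Then |VF| = |F − V| = 48.3.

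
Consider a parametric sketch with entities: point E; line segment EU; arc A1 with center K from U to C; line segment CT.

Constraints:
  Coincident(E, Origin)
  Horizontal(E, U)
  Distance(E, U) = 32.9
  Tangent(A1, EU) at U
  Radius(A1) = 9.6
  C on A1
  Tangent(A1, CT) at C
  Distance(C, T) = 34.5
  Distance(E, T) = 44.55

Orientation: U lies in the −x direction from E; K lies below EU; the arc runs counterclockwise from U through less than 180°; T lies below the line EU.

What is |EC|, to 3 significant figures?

43.1

E is at the origin; EU is horizontal with |EU| = 32.9 and U on the −x side, so U = (-32.9, 0.00). A1 meets EU tangentially, so KU is at right angles to EU, so K = U + (0, -9.6) = (-32.9, -9.60). Since KC ⟂ CT (tangency), |KT| = √(9.6² + 34.5²) = 35.8 regardless of where C sits on A1. So T lies on both circle(E, 44.55) and circle(K, 35.8); the below-EU intersection is T = (-16.4, -41.4). C is the foot of the tangent from T: C = (-39.9, -16.1).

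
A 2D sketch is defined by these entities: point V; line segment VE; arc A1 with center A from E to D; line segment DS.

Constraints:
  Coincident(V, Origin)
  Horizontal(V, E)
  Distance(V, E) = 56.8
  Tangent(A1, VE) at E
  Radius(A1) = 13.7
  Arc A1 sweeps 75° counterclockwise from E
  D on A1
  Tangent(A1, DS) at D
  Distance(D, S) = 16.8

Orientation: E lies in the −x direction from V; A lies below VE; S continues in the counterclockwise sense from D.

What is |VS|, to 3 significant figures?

78.9

V is at the origin; VE is horizontal with |VE| = 56.8 and E on the −x side, so E = (-56.8, 0.00). The tangent condition forces AE to be normal to VE, so A = E + (0, -13.7) = (-56.8, -13.7). On A1, E sits at bearing 90° from A; a 75° counterclockwise sweep puts D at bearing 165°, so D = A + 13.7·(cos 165°, sin 165°) = (-70.0, -10.2). Since A1 is tangent to DS there, AD ⟂ DS, so DS runs along (−sin 165°, cos 165°); with |DS| = 16.8, S = (-74.4, -26.4). Then |VS| = |S − V| = 78.9.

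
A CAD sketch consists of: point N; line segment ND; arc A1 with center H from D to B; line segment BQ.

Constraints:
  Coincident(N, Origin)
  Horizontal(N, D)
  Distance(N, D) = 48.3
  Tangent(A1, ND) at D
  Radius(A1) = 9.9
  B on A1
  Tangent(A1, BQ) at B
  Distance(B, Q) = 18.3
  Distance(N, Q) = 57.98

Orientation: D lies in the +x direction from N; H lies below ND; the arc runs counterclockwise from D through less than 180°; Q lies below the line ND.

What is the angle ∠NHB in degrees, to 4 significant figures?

42.46°

Checks: |HB| = 9.900 ✓; ∠(HB, BQ) = 90.00° ✓; |BQ| = 18.30 ✓; |NQ| = 57.98 ✓.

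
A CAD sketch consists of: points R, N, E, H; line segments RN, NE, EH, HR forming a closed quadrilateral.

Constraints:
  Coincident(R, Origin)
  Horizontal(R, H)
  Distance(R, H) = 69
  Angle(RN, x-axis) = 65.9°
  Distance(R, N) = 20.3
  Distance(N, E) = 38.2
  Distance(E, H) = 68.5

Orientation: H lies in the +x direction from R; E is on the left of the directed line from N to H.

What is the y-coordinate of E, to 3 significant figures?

52.7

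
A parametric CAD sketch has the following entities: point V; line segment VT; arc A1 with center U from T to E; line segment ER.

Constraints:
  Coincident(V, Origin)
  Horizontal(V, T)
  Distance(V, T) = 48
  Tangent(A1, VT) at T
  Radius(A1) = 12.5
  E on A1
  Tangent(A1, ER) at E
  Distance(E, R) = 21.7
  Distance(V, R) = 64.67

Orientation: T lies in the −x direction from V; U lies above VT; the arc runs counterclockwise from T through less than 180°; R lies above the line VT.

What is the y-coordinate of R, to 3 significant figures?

37.0

V is at the origin; V and T share the same y with |VT| = 48.0 and T on the −x side, so T = (-48.0, 0.00). Since A1 is tangent to VT there, UT ⟂ VT, so U = T + (0, 12.5) = (-48.0, 12.5). Since UE ⟂ ER (tangency), |UR| = √(12.5² + 21.7²) = 25.0 regardless of where E sits on A1. So R lies on both circle(V, 64.67) and circle(U, 25.0); the above-VT intersection is R = (-53.0, 37.0). E is the foot of the tangent from R: E = (-38.6, 20.8).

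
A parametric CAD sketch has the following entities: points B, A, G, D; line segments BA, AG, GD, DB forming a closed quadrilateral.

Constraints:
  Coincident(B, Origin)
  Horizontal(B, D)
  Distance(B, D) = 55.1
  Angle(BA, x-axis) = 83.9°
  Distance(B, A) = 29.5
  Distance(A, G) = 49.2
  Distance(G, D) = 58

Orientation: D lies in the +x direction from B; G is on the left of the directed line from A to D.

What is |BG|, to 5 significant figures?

71.860

Checks: |AG| = 49.20 ✓; |GD| = 58.00 ✓.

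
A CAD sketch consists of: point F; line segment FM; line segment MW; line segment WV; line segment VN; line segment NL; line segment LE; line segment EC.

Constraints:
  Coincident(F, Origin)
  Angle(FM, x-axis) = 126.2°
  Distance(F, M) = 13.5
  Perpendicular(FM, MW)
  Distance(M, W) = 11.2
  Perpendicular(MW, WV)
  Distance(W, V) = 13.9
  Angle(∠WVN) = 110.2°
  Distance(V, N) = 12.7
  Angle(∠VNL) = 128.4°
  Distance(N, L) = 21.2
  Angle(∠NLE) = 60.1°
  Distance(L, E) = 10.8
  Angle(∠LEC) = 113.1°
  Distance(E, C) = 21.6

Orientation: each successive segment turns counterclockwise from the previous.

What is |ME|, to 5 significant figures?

9.5640

F is at the origin; FM runs at 126.2° with length 13.5, so M = (-7.9732, 10.894). FM ⟂ MW, so MW runs at -143.80°; with |MW| = 11.2, W = (-17.011, 4.2792). MW ⟂ WV, so WV runs at -53.800°; with |WV| = 13.9, V = (-8.8017, -6.9376). ∠WVN = 110.2° gives VN at 16.000° from the x-axis; with |VN| = 12.7, N = (3.4063, -3.4370). ∠VNL = 128.4° gives NL at 67.600° from the x-axis; with |NL| = 21.2, L = (11.485, 16.163). ∠NLE = 60.1° gives LE at -172.50° from the x-axis; with |LE| = 10.8, E = (0.77740, 14.754). Then |ME| = |E − M| = 9.5640.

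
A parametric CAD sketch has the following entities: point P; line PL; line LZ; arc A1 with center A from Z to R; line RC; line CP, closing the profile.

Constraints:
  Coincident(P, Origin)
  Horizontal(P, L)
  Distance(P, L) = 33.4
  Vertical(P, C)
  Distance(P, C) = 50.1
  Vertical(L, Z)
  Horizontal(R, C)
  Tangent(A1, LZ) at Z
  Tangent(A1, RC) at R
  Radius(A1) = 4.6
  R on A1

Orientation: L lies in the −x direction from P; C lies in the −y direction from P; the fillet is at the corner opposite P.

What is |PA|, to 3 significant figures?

53.8

P and C share the same x with |PC| = 50.1 and C on the −y side, so C = (0.00, -50.1). The virtual corner opposite P is at (-33.4, -50.1). A1 meets LZ tangentially, so AZ is at right angles to LZ and A1 meets RC tangentially, so AR is at right angles to RC, with radius 4.6, so the center A sits 4.6 in from both sides at A = (-28.8, -45.5). Then |PA| = |A − P| = 53.8.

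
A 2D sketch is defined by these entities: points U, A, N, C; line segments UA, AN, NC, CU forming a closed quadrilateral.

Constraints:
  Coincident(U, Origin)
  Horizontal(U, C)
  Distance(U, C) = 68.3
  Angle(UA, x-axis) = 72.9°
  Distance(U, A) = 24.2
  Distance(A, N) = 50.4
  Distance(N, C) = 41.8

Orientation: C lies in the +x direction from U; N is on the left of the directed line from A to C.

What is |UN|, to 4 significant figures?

67.55

Checks: |AN| = 50.40 ✓; |NC| = 41.80 ✓.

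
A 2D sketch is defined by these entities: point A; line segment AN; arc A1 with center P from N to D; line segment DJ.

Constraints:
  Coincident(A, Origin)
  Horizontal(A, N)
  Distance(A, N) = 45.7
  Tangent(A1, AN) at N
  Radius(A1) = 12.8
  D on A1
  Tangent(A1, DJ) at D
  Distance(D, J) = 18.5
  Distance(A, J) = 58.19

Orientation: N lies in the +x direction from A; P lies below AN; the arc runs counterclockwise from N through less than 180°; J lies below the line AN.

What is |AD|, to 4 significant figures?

40.80

Checks: |AN| = 45.70 ✓; |PD| = 12.80 ✓; ∠(PD, DJ) = 90.00° ✓; |DJ| = 18.50 ✓; |AJ| = 58.19 ✓.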